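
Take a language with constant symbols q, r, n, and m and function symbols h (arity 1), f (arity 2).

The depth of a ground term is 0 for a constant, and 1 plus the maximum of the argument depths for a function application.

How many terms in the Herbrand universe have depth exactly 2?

Let N_k count ground terms of depth at most k. Each non-constant term of depth ≤ k is some function symbol applied to depth-≤(k−1) arguments, giving N_k = 4 + N_{k-1} + N_{k-1}^2.
N_0 = 4
N_1 = 4 + 4 + 4^2 = 24
N_2 = 4 + 24 + 24^2 = 604
Terms of depth exactly 2: N_2 − N_1 = 604 − 24 = 580.

580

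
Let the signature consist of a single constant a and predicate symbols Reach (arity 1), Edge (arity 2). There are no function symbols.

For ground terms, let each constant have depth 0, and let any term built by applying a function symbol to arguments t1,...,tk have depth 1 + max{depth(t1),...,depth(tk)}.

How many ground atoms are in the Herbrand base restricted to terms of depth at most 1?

2

First count ground terms of depth ≤ 1.
With no function symbols every ground term is a constant, so there is exactly 1 ground term at every depth bound.
N_0 = 1
N_1 = 1
So |H| = 1.
Ground atoms are formed by filling each argument slot of a predicate with a term from H, so an r-ary predicate gives |H|^r atoms:
  Reach: 1;  Edge: 1^2 = 1
Total ground atoms: 1 + 1 = 2.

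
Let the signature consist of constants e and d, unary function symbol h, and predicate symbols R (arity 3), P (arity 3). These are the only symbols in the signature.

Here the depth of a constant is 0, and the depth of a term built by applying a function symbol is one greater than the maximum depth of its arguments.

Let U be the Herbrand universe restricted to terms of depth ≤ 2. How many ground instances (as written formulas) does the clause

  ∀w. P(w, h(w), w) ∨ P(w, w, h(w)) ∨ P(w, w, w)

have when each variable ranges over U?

6

Ground terms of depth ≤ 2:
  Let N_k count ground terms of depth at most k. Each non-constant term of depth ≤ k is some function symbol applied to depth-≤(k−1) arguments, giving N_k = 2 + N_{k-1}.
  N_0 = 2
  N_1 = 2 + 2 = 4
  N_2 = 2 + 4 = 6
So there are 6 ground terms available for substitution.
The clause has 1 distinct variable (w), which appears in the body. In the free term algebra distinct substitutions yield syntactically distinct ground instances.
Number of ground instances = 6.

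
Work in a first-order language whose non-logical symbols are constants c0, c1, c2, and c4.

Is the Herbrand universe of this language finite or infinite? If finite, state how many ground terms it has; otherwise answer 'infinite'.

4

There are no function symbols, so every ground term is one of the 4 constants.
The Herbrand universe is {c0, c1, c2, c4}, which is finite with 4 elements.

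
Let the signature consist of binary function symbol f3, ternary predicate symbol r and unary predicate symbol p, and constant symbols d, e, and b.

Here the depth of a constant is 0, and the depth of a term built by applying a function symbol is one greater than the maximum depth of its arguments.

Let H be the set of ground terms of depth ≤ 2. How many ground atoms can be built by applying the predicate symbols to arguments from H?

First count ground terms of depth ≤ 2.
Let N_k = |{terms of depth ≤ k}|. Then N_0 = 3 and N_k = 3 + N_{k-1}^2 for k ≥ 1 (one summand per function symbol, arity giving the exponent).
N_0 = 3
N_1 = 3 + 3^2 = 12
N_2 = 3 + 12^2 = 147
So |H| = 147.
Ground atoms are formed by filling each argument slot of a predicate with a term from H, so an r-ary predicate gives |H|^r atoms:
  r: 147^3 = 3176523;  p: 147
Total ground atoms: 3176523 + 147 = 3176670.

3176670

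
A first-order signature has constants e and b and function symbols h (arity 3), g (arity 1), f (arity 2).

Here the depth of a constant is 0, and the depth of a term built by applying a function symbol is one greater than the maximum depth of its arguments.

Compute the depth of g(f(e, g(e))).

depth(g(e)) = 1 + depth(e) = 1 + 0 = 1
depth(f(e, g(e))) = 1 + max(0, 1) = 2
depth(g(f(e, g(e)))) = 1 + depth(f(e, g(e))) = 1 + 2 = 3

3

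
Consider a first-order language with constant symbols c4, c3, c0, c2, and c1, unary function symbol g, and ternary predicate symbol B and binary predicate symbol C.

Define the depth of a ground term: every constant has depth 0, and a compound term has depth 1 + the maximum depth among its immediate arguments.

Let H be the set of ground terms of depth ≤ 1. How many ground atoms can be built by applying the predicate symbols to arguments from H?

1100

First count ground terms of depth ≤ 1.
Let N_k count ground terms of depth at most k. Each non-constant term of depth ≤ k is some function symbol applied to depth-≤(k−1) arguments, giving N_k = 5 + N_{k-1}.
N_0 = 5
N_1 = 5 + 5 = 10
Explicitly: c4, c3, c0, c2, c1, g(c4), g(c3), g(c0), g(c2), g(c1).
So |H| = 10.
A ground atom is a predicate applied to a tuple of terms from H, so the count is the sum over predicates of |H|^arity:
  B: 10^3 = 1000;  C: 10^2 = 100
Total ground atoms: 1000 + 100 = 1100.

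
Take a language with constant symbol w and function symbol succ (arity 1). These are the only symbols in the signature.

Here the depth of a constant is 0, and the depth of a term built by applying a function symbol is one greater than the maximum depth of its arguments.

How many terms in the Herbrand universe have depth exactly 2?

If N_k denotes the number of depth-≤k ground terms, the 1 constant gives N_0 = 1, and each function symbol of arity r contributes N_{k-1}^r new terms at level k: N_k = 1 + N_{k-1}.
N_0 = 1
N_1 = 1 + 1 = 2
N_2 = 1 + 2 = 3
Terms of depth exactly 2: N_2 − N_1 = 3 − 2 = 1.

1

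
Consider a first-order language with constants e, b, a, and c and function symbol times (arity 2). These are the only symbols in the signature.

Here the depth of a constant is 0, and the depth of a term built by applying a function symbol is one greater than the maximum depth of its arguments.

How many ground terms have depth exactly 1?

Let N_k count ground terms of depth at most k. Each non-constant term of depth ≤ k is some function symbol applied to depth-≤(k−1) arguments, giving N_k = 4 + N_{k-1}^2.
N_0 = 4
N_1 = 4 + 4^2 = 20
Terms of depth exactly 1: N_1 − N_0 = 20 − 4 = 16.

16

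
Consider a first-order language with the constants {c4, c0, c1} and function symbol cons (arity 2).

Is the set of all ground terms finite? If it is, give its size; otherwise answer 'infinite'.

The signature has at least one function symbol (cons, arity 2) and at least one constant (c4).
Iterating cons gives infinitely many distinct ground terms: c4, cons(c4, c4), cons(cons(c4, c4), cons(c4, c4)), ...
So the Herbrand universe is infinite.

infinite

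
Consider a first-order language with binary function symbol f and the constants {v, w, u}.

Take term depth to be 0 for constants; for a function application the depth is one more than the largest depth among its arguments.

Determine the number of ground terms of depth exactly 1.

Write N_k for the number of ground terms of depth ≤ k. A term of depth ≤ k is either a constant or a function symbol applied to arguments of depth ≤ k−1, so N_k = 3 + N_{k-1}^2.
N_0 = 3
N_1 = 3 + 3^2 = 12
Terms of depth exactly 1: N_1 − N_0 = 12 − 3 = 9.

9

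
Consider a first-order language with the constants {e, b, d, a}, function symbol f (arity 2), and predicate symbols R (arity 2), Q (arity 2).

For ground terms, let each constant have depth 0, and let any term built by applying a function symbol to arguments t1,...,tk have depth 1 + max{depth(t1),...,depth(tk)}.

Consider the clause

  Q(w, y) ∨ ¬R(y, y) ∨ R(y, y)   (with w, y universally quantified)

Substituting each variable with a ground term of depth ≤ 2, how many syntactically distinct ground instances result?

163216

Ground terms of depth ≤ 2:
  Let N_k count ground terms of depth at most k. Each non-constant term of depth ≤ k is some function symbol applied to depth-≤(k−1) arguments, giving N_k = 4 + N_{k-1}^2.
  N_0 = 4
  N_1 = 4 + 4^2 = 20
  N_2 = 4 + 20^2 = 404
So there are 404 ground terms available for substitution.
There are 2 variables to instantiate (w, y), each occurring in at least one literal, so different choices give different ground instances.
Number of ground instances = 404^2 = 163216.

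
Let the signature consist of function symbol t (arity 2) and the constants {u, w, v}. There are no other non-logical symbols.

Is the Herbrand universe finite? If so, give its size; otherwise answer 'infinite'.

infinite

The signature has at least one function symbol (t, arity 2) and at least one constant (u).
Iterating t gives infinitely many distinct ground terms: u, t(u, u), t(t(u, u), t(u, u)), ...
So the Herbrand universe is infinite.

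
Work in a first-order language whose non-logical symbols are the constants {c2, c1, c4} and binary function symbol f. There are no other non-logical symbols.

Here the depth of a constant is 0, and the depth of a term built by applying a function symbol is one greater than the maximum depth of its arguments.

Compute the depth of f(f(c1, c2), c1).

2

depth(f(c1, c2)) = 1 + max(0, 0) = 1
depth(f(f(c1, c2), c1)) = 1 + max(1, 0) = 2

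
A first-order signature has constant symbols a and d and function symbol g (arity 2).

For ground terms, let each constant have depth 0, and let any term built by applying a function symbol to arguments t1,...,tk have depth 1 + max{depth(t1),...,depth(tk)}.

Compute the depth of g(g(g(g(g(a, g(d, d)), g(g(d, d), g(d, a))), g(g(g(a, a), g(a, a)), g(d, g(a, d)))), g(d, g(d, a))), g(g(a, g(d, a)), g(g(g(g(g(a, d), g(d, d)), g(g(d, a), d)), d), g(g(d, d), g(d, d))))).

7

depth(g(d, d)) = 1 + max(0, 0) = 1
depth(g(a, g(d, d))) = 1 + max(0, 1) = 2
depth(g(d, a)) = 1 + max(0, 0) = 1
depth(g(g(d, d), g(d, a))) = 1 + max(1, 1) = 2
depth(g(g(a, g(d, d)), g(g(d, d), g(d, a)))) = 1 + max(2, 2) = 3
depth(g(a, a)) = 1 + max(0, 0) = 1
depth(g(g(a, a), g(a, a))) = 1 + max(1, 1) = 2
depth(g(a, d)) = 1 + max(0, 0) = 1
depth(g(d, g(a, d))) = 1 + max(0, 1) = 2
depth(g(g(g(a, a), g(a, a)), g(d, g(a, d)))) = 1 + max(2, 2) = 3
depth(g(g(g(a, g(d, d)), g(g(d, d), g(d, a))), g(g(g(a, a), g(a, a)), g(d, g(a, d))))) = 1 + max(3, 3) = 4
depth(g(d, g(d, a))) = 1 + max(0, 1) = 2
depth(g(g(g(g(a, g(d, d)), g(g(d, d), g(d, a))), g(g(g(a, a), g(a, a)), g(d, g(a, d)))), g(d, g(d, a)))) = 1 + max(4, 2) = 5
depth(g(a, g(d, a))) = 1 + max(0, 1) = 2
depth(g(g(a, d), g(d, d))) = 1 + max(1, 1) = 2
depth(g(g(d, a), d)) = 1 + max(1, 0) = 2
depth(g(g(g(a, d), g(d, d)), g(g(d, a), d))) = 1 + max(2, 2) = 3
depth(g(g(g(g(a, d), g(d, d)), g(g(d, a), d)), d)) = 1 + max(3, 0) = 4
depth(g(g(d, d), g(d, d))) = 1 + max(1, 1) = 2
depth(g(g(g(g(g(a, d), g(d, d)), g(g(d, a), d)), d), g(g(d, d), g(d, d)))) = 1 + max(4, 2) = 5
depth(g(g(a, g(d, a)), g(g(g(g(g(a, d), g(d, d)), g(g(d, a), d)), d), g(g(d, d), g(d, d))))) = 1 + max(2, 5) = 6
depth(g(g(g(g(g(a, g(d, d)), g(g(d, d), g(d, a))), g(g(g(a, a), g(a, a)), g(d, g(a, d)))), g(d, g(d, a))), g(g(a, g(d, a)), g(g(g(g(g(a, d), g(d, d)), g(g(d, a), d)), d), g(g(d, d), g(d, d)))))) = 1 + max(5, 6) = 7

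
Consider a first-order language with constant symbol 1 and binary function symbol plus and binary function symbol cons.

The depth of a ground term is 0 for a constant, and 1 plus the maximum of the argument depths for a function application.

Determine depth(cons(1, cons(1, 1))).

2

depth(cons(1, 1)) = 1 + max(0, 0) = 1
depth(cons(1, cons(1, 1))) = 1 + max(0, 1) = 2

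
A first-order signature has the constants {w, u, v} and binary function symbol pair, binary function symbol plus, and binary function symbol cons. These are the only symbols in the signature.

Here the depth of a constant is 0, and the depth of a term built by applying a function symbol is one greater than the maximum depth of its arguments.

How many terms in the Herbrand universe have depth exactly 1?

Write N_k for the number of ground terms of depth ≤ k. A term of depth ≤ k is either a constant or a function symbol applied to arguments of depth ≤ k−1, so N_k = 3 + N_{k-1}^2 + N_{k-1}^2 + N_{k-1}^2.
N_0 = 3
N_1 = 3 + 3^2 + 3^2 + 3^2 = 30
Terms of depth exactly 1: N_1 − N_0 = 30 − 3 = 27.

27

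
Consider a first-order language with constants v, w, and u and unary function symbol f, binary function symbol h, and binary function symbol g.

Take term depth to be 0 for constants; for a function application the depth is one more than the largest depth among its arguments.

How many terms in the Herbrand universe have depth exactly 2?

Count level by level. With function symbols f/1, h/2, g/2, the terms of depth ≤ k are the 3 constants together with each function applied to depth-≤(k−1) tuples, so N_k = 3 + N_{k-1} + N_{k-1}^2 + N_{k-1}^2.
N_0 = 3
N_1 = 3 + 3 + 3^2 + 3^2 = 24
N_2 = 3 + 24 + 24^2 + 24^2 = 1179
Terms of depth exactly 2: N_2 − N_1 = 1179 − 24 = 1155.

1155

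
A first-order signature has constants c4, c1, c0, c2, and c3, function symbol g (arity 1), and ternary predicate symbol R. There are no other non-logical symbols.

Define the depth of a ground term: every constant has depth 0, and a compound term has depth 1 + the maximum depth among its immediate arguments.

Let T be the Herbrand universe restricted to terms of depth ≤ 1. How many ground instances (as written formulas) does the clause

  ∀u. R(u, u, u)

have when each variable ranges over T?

10

Ground terms of depth ≤ 1:
  If N_k denotes the number of depth-≤k ground terms, the 5 constants give N_0 = 5, and each function symbol of arity r contributes N_{k-1}^r new terms at level k: N_k = 5 + N_{k-1}.
  N_0 = 5
  N_1 = 5 + 5 = 10
  Explicitly: c4, c1, c0, c2, c3, g(c4), g(c1), g(c0), g(c2), g(c3).
So there are 10 ground terms available for substitution.
There is 1 variable to instantiate (u),  occurring in at least one literal, so different choices give different ground instances.
Number of ground instances = 10.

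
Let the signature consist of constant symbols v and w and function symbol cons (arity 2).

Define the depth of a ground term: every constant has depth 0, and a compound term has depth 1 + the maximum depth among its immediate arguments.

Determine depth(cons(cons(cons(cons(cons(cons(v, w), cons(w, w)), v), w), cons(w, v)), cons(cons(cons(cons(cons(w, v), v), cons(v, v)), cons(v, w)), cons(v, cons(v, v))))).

depth(cons(v, w)) = 1 + max(0, 0) = 1
depth(cons(w, w)) = 1 + max(0, 0) = 1
depth(cons(cons(v, w), cons(w, w))) = 1 + max(1, 1) = 2
depth(cons(cons(cons(v, w), cons(w, w)), v)) = 1 + max(2, 0) = 3
depth(cons(cons(cons(cons(v, w), cons(w, w)), v), w)) = 1 + max(3, 0) = 4
depth(cons(w, v)) = 1 + max(0, 0) = 1
depth(cons(cons(cons(cons(cons(v, w), cons(w, w)), v), w), cons(w, v))) = 1 + max(4, 1) = 5
depth(cons(cons(w, v), v)) = 1 + max(1, 0) = 2
depth(cons(v, v)) = 1 + max(0, 0) = 1
depth(cons(cons(cons(w, v), v), cons(v, v))) = 1 + max(2, 1) = 3
depth(cons(cons(cons(cons(w, v), v), cons(v, v)), cons(v, w))) = 1 + max(3, 1) = 4
depth(cons(v, cons(v, v))) = 1 + max(0, 1) = 2
depth(cons(cons(cons(cons(cons(w, v), v), cons(v, v)), cons(v, w)), cons(v, cons(v, v)))) = 1 + max(4, 2) = 5
depth(cons(cons(cons(cons(cons(cons(v, w), cons(w, w)), v), w), cons(w, v)), cons(cons(cons(cons(cons(w, v), v), cons(v, v)), cons(v, w)), cons(v, cons(v, v))))) = 1 + max(5, 5) = 6

6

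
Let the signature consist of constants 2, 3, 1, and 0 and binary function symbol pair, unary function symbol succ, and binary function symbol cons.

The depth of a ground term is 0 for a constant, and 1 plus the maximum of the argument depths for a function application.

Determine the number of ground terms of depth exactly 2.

3204

Write N_k for the number of ground terms of depth ≤ k. A term of depth ≤ k is either a constant or a function symbol applied to arguments of depth ≤ k−1, so N_k = 4 + N_{k-1}^2 + N_{k-1} + N_{k-1}^2.
N_0 = 4
N_1 = 4 + 4^2 + 4 + 4^2 = 40
N_2 = 4 + 40^2 + 40 + 40^2 = 3244
Terms of depth exactly 2: N_2 − N_1 = 3244 − 40 = 3204.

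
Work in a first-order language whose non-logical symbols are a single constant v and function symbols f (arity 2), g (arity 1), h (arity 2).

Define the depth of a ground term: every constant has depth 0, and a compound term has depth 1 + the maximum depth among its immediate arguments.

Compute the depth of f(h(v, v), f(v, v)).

depth(h(v, v)) = 1 + max(0, 0) = 1
depth(f(v, v)) = 1 + max(0, 0) = 1
depth(f(h(v, v), f(v, v))) = 1 + max(1, 1) = 2

2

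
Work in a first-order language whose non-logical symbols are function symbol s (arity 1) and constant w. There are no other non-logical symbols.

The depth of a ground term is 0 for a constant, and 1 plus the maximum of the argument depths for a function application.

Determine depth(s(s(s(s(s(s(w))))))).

6

depth(s(w)) = 1 + depth(w) = 1 + 0 = 1
depth(s(s(w))) = 1 + depth(s(w)) = 1 + 1 = 2
depth(s(s(s(w)))) = 1 + depth(s(s(w))) = 1 + 2 = 3
depth(s(s(s(s(w))))) = 1 + depth(s(s(s(w)))) = 1 + 3 = 4
depth(s(s(s(s(s(w)))))) = 1 + depth(s(s(s(s(w))))) = 1 + 4 = 5
depth(s(s(s(s(s(s(w))))))) = 1 + depth(s(s(s(s(s(w)))))) = 1 + 5 = 6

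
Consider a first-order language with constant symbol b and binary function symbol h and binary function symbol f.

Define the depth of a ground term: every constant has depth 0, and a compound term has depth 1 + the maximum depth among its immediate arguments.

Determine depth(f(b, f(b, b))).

2

depth(f(b, b)) = 1 + max(0, 0) = 1
depth(f(b, f(b, b))) = 1 + max(0, 1) = 2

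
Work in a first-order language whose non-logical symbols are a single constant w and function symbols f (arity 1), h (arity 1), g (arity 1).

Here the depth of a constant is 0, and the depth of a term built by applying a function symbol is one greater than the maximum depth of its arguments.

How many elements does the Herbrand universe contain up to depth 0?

Let N_k = |{terms of depth ≤ k}|. Then N_0 = 1 and N_k = 1 + N_{k-1} + N_{k-1} + N_{k-1} for k ≥ 1 (one summand per function symbol, arity giving the exponent).
N_0 = 1
Explicitly: w.

1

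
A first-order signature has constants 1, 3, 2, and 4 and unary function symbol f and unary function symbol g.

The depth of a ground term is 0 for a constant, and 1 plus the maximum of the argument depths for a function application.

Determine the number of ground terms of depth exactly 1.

8

Let N_k = |{terms of depth ≤ k}|. Then N_0 = 4 and N_k = 4 + N_{k-1} + N_{k-1} for k ≥ 1 (one summand per function symbol, arity giving the exponent).
N_0 = 4
N_1 = 4 + 4 + 4 = 12
Terms of depth exactly 1: N_1 − N_0 = 12 − 4 = 8.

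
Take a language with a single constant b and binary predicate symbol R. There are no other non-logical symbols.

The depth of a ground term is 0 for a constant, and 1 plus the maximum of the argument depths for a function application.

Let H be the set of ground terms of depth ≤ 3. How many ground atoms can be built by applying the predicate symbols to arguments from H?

1

First count ground terms of depth ≤ 3.
With no function symbols every ground term is a constant, so there is exactly 1 ground term at every depth bound.
N_0 = 1
N_1 = 1
N_2 = 1
N_3 = 1
Explicitly: b.
So |H| = 1.
Ground atoms are formed by filling each argument slot of a predicate with a term from H, so an r-ary predicate gives |H|^r atoms:
  R: 1^2 = 1
Total ground atoms: 1.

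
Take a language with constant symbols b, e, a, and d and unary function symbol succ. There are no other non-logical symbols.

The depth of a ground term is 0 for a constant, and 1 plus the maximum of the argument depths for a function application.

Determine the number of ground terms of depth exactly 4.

Let N_k count ground terms of depth at most k. Each non-constant term of depth ≤ k is some function symbol applied to depth-≤(k−1) arguments, giving N_k = 4 + N_{k-1}.
N_0 = 4
N_1 = 4 + 4 = 8
N_2 = 4 + 8 = 12
N_3 = 4 + 12 = 16
N_4 = 4 + 16 = 20
Terms of depth exactly 4: N_4 − N_3 = 20 − 16 = 4.

4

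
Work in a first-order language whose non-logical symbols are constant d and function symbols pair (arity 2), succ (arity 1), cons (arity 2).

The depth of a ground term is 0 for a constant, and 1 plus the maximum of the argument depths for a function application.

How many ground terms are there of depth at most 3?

2776

If N_k denotes the number of depth-≤k ground terms, the 1 constant gives N_0 = 1, and each function symbol of arity r contributes N_{k-1}^r new terms at level k: N_k = 1 + N_{k-1}^2 + N_{k-1} + N_{k-1}^2.
N_0 = 1
N_1 = 1 + 1^2 + 1 + 1^2 = 4
N_2 = 1 + 4^2 + 4 + 4^2 = 37
N_3 = 1 + 37^2 + 37 + 37^2 = 2776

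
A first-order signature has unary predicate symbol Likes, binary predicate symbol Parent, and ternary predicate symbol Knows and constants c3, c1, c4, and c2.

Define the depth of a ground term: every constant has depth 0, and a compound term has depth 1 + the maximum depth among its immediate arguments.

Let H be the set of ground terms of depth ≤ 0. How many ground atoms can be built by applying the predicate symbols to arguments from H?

84

First count ground terms of depth ≤ 0.
With no function symbols every ground term is a constant, so there are exactly 4 ground terms at every depth bound.
N_0 = 4
Explicitly: c3, c1, c4, c2.
So |H| = 4.
Each predicate of arity r yields |H|^r ground atoms (one per choice of an r-tuple from H):
  Likes: 4;  Parent: 4^2 = 16;  Knows: 4^3 = 64
Total ground atoms: 4 + 16 + 64 = 84.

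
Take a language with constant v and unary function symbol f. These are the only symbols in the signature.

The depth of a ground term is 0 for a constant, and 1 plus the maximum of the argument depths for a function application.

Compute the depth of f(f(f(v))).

3

depth(f(v)) = 1 + depth(v) = 1 + 0 = 1
depth(f(f(v))) = 1 + depth(f(v)) = 1 + 1 = 2
depth(f(f(f(v)))) = 1 + depth(f(f(v))) = 1 + 2 = 3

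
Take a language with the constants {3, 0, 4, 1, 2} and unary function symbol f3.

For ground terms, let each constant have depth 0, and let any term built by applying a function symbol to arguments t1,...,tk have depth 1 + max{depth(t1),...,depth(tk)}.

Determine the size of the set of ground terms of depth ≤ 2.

Let N_k = |{terms of depth ≤ k}|. Then N_0 = 5 and N_k = 5 + N_{k-1} for k ≥ 1 (one summand per function symbol, arity giving the exponent).
N_0 = 5
N_1 = 5 + 5 = 10
N_2 = 5 + 10 = 15

15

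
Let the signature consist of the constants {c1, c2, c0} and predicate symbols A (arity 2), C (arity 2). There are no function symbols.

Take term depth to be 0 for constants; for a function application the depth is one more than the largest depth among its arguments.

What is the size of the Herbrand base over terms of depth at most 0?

First count ground terms of depth ≤ 0.
With no function symbols every ground term is a constant, so there are exactly 3 ground terms at every depth bound.
N_0 = 3
Explicitly: c1, c2, c0.
So |H| = 3.
Ground atoms are formed by filling each argument slot of a predicate with a term from H, so an r-ary predicate gives |H|^r atoms:
  A: 3^2 = 9;  C: 3^2 = 9
Total ground atoms: 9 + 9 = 18.

18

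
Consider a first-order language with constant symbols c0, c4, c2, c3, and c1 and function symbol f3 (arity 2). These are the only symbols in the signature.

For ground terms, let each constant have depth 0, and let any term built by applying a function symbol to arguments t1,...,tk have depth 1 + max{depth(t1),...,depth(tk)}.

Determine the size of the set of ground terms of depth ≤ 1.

Let N_k = |{terms of depth ≤ k}|. Then N_0 = 5 and N_k = 5 + N_{k-1}^2 for k ≥ 1 (one summand per function symbol, arity giving the exponent).
N_0 = 5
N_1 = 5 + 5^2 = 30

30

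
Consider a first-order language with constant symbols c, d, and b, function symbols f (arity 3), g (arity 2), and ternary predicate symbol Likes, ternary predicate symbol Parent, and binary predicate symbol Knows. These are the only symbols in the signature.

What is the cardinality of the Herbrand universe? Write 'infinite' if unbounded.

The signature has at least one function symbol (f, arity 3) and at least one constant (c).
Iterating f gives infinitely many distinct ground terms: c, f(c, c, c), f(f(c, c, c), f(c, c, c), f(c, c, c)), ...
So the Herbrand universe is infinite.

infinite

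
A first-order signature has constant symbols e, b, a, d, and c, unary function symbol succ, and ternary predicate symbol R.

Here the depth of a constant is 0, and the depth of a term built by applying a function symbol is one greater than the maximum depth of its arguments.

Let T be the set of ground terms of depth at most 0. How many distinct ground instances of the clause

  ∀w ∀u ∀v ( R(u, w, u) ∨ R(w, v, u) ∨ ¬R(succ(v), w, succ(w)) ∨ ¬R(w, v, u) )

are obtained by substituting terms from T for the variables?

Ground terms of depth ≤ 0:
  Let N_k count ground terms of depth at most k. Each non-constant term of depth ≤ k is some function symbol applied to depth-≤(k−1) arguments, giving N_k = 5 + N_{k-1}.
  N_0 = 5
  Explicitly: e, b, a, d, c.
So there are 5 ground terms available for substitution.
The body mentions every one of the 3 quantified variables; since ground terms form a free algebra, no two substitutions collapse to the same formula.
Number of ground instances = 5^3 = 125.

125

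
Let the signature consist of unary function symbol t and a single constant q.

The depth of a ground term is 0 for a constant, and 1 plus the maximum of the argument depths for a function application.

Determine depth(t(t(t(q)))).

3

depth(t(q)) = 1 + depth(q) = 1 + 0 = 1
depth(t(t(q))) = 1 + depth(t(q)) = 1 + 1 = 2
depth(t(t(t(q)))) = 1 + depth(t(t(q))) = 1 + 2 = 3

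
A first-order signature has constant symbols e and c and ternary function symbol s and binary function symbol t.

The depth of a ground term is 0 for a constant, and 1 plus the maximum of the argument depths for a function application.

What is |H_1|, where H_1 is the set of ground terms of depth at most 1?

Count level by level. With function symbols s/3, t/2, the terms of depth ≤ k are the 2 constants together with each function applied to depth-≤(k−1) tuples, so N_k = 2 + N_{k-1}^3 + N_{k-1}^2.
N_0 = 2
N_1 = 2 + 2^3 + 2^2 = 14

14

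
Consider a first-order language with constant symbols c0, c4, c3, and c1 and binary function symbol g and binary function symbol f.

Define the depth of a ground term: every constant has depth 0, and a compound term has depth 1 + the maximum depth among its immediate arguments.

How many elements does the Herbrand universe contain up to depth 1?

36

If N_k denotes the number of depth-≤k ground terms, the 4 constants give N_0 = 4, and each function symbol of arity r contributes N_{k-1}^r new terms at level k: N_k = 4 + N_{k-1}^2 + N_{k-1}^2.
N_0 = 4
N_1 = 4 + 4^2 + 4^2 = 36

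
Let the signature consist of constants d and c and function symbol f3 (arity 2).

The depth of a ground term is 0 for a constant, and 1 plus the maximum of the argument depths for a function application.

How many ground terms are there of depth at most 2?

38

Write N_k for the number of ground terms of depth ≤ k. A term of depth ≤ k is either a constant or a function symbol applied to arguments of depth ≤ k−1, so N_k = 2 + N_{k-1}^2.
N_0 = 2
N_1 = 2 + 2^2 = 6
N_2 = 2 + 6^2 = 38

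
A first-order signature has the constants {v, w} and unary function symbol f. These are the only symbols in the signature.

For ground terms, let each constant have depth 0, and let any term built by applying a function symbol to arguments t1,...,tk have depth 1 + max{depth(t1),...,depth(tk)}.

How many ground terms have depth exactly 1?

Count level by level. With function symbols f/1, the terms of depth ≤ k are the 2 constants together with each function applied to depth-≤(k−1) tuples, so N_k = 2 + N_{k-1}.
N_0 = 2
N_1 = 2 + 2 = 4
Terms of depth exactly 1: N_1 − N_0 = 4 − 2 = 2.

2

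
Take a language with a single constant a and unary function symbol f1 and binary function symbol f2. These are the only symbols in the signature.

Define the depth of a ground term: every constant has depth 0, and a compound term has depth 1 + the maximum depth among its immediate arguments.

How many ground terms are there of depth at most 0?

1

Let N_k count ground terms of depth at most k. Each non-constant term of depth ≤ k is some function symbol applied to depth-≤(k−1) arguments, giving N_k = 1 + N_{k-1} + N_{k-1}^2.
N_0 = 1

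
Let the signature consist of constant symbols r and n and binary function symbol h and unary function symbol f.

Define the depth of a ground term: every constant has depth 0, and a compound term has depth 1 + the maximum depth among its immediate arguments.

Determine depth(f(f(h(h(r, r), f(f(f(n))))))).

depth(h(r, r)) = 1 + max(0, 0) = 1
depth(f(n)) = 1 + depth(n) = 1 + 0 = 1
depth(f(f(n))) = 1 + depth(f(n)) = 1 + 1 = 2
depth(f(f(f(n)))) = 1 + depth(f(f(n))) = 1 + 2 = 3
depth(h(h(r, r), f(f(f(n))))) = 1 + max(1, 3) = 4
depth(f(h(h(r, r), f(f(f(n)))))) = 1 + depth(h(h(r, r), f(f(f(n))))) = 1 + 4 = 5
depth(f(f(h(h(r, r), f(f(f(n))))))) = 1 + depth(f(h(h(r, r), f(f(f(n)))))) = 1 + 5 = 6

6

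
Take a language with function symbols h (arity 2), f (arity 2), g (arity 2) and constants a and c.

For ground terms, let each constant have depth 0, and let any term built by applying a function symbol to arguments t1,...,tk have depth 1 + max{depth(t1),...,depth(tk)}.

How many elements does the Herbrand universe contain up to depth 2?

590

If N_k denotes the number of depth-≤k ground terms, the 2 constants give N_0 = 2, and each function symbol of arity r contributes N_{k-1}^r new terms at level k: N_k = 2 + N_{k-1}^2 + N_{k-1}^2 + N_{k-1}^2.
N_0 = 2
N_1 = 2 + 2^2 + 2^2 + 2^2 = 14
N_2 = 2 + 14^2 + 14^2 + 14^2 = 590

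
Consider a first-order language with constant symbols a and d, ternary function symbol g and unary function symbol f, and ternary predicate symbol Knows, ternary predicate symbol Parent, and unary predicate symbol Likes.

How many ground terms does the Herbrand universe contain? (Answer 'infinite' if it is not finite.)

The signature has at least one function symbol (g, arity 3) and at least one constant (a).
Iterating g gives infinitely many distinct ground terms: a, g(a, a, a), g(g(a, a, a), g(a, a, a), g(a, a, a)), ...
So the Herbrand universe is infinite.

infinite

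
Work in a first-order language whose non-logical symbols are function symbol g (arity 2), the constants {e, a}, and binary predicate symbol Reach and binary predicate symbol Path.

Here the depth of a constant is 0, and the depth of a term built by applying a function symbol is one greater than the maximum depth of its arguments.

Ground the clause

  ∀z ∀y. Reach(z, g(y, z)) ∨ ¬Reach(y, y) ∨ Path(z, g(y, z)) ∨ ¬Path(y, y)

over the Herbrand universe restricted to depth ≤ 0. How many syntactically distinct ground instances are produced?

Ground terms of depth ≤ 0:
  Count level by level. With function symbols g/2, the terms of depth ≤ k are the 2 constants together with each function applied to depth-≤(k−1) tuples, so N_k = 2 + N_{k-1}^2.
  N_0 = 2
  Explicitly: e, a.
So there are 2 ground terms available for substitution.
The clause has 2 distinct variables (z, y), each appearing in the body. In the free term algebra distinct substitutions yield syntactically distinct ground instances.
Number of ground instances = 2^2 = 4.

4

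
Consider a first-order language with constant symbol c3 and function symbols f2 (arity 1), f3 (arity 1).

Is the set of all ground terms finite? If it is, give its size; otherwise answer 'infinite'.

The signature has at least one function symbol (f2, arity 1) and at least one constant (c3).
Iterating f2 gives infinitely many distinct ground terms: c3, f2(c3), f2(f2(c3)), ...
So the Herbrand universe is infinite.

infinite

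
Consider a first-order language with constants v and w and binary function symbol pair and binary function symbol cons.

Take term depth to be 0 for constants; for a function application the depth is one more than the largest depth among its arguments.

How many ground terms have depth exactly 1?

8

Let N_k count ground terms of depth at most k. Each non-constant term of depth ≤ k is some function symbol applied to depth-≤(k−1) arguments, giving N_k = 2 + N_{k-1}^2 + N_{k-1}^2.
N_0 = 2
N_1 = 2 + 2^2 + 2^2 = 10
Terms of depth exactly 1: N_1 − N_0 = 10 − 2 = 8.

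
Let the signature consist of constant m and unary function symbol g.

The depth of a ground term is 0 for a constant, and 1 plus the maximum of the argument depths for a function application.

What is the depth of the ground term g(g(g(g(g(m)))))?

5

depth(g(m)) = 1 + depth(m) = 1 + 0 = 1
depth(g(g(m))) = 1 + depth(g(m)) = 1 + 1 = 2
depth(g(g(g(m)))) = 1 + depth(g(g(m))) = 1 + 2 = 3
depth(g(g(g(g(m))))) = 1 + depth(g(g(g(m)))) = 1 + 3 = 4
depth(g(g(g(g(g(m)))))) = 1 + depth(g(g(g(g(m))))) = 1 + 4 = 5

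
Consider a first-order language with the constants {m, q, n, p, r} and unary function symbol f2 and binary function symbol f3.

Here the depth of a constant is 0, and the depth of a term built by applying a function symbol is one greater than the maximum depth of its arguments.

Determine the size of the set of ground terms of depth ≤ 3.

Let N_k count ground terms of depth at most k. Each non-constant term of depth ≤ k is some function symbol applied to depth-≤(k−1) arguments, giving N_k = 5 + N_{k-1} + N_{k-1}^2.
N_0 = 5
N_1 = 5 + 5 + 5^2 = 35
N_2 = 5 + 35 + 35^2 = 1265
N_3 = 5 + 1265 + 1265^2 = 1601495

1601495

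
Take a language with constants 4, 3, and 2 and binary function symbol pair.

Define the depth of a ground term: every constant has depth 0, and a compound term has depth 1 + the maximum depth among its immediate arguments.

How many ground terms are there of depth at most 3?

Count level by level. With function symbols pair/2, the terms of depth ≤ k are the 3 constants together with each function applied to depth-≤(k−1) tuples, so N_k = 3 + N_{k-1}^2.
N_0 = 3
N_1 = 3 + 3^2 = 12
N_2 = 3 + 12^2 = 147
N_3 = 3 + 147^2 = 21612

21612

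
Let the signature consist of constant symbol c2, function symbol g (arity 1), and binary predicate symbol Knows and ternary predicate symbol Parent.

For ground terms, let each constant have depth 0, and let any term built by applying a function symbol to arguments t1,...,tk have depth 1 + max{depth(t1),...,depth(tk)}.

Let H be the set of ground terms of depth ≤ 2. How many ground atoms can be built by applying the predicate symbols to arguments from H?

36

First count ground terms of depth ≤ 2.
If N_k denotes the number of depth-≤k ground terms, the 1 constant gives N_0 = 1, and each function symbol of arity r contributes N_{k-1}^r new terms at level k: N_k = 1 + N_{k-1}.
N_0 = 1
N_1 = 1 + 1 = 2
N_2 = 1 + 2 = 3
Explicitly: c2, g(c2), g(g(c2)).
So |H| = 3.
Each predicate of arity r yields |H|^r ground atoms (one per choice of an r-tuple from H):
  Knows: 3^2 = 9;  Parent: 3^3 = 27
Total ground atoms: 9 + 27 = 36.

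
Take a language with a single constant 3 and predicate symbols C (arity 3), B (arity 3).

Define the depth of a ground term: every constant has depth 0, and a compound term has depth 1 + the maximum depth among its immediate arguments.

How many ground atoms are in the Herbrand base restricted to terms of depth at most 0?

First count ground terms of depth ≤ 0.
With no function symbols every ground term is a constant, so there is exactly 1 ground term at every depth bound.
N_0 = 1
So |H| = 1.
For each predicate symbol, the number of ground atoms is |H| raised to its arity; summing:
  C: 1^3 = 1;  B: 1^3 = 1
Total ground atoms: 1 + 1 = 2.

2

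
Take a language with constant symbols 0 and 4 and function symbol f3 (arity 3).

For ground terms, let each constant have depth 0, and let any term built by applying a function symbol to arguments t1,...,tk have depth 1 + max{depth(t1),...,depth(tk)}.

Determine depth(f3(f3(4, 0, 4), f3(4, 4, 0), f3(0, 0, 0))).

2

depth(f3(4, 0, 4)) = 1 + max(0, 0, 0) = 1
depth(f3(4, 4, 0)) = 1 + max(0, 0, 0) = 1
depth(f3(0, 0, 0)) = 1 + max(0, 0, 0) = 1
depth(f3(f3(4, 0, 4), f3(4, 4, 0), f3(0, 0, 0))) = 1 + max(1, 1, 1) = 2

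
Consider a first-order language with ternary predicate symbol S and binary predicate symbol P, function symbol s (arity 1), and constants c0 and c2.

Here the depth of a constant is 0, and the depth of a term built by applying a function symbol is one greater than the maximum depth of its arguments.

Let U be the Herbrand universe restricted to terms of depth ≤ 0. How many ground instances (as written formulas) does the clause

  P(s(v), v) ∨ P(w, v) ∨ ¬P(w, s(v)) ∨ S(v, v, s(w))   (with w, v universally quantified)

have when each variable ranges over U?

4

Ground terms of depth ≤ 0:
  Write N_k for the number of ground terms of depth ≤ k. A term of depth ≤ k is either a constant or a function symbol applied to arguments of depth ≤ k−1, so N_k = 2 + N_{k-1}.
  N_0 = 2
So there are 2 ground terms available for substitution.
Each of w, v ranges independently over the available ground terms, and distinct assignments produce distinct instances.
Number of ground instances = 2^2 = 4.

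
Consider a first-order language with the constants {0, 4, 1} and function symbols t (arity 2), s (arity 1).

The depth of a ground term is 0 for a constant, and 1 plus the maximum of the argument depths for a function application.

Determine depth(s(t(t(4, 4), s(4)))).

depth(t(4, 4)) = 1 + max(0, 0) = 1
depth(s(4)) = 1 + depth(4) = 1 + 0 = 1
depth(t(t(4, 4), s(4))) = 1 + max(1, 1) = 2
depth(s(t(t(4, 4), s(4)))) = 1 + depth(t(t(4, 4), s(4))) = 1 + 2 = 3

3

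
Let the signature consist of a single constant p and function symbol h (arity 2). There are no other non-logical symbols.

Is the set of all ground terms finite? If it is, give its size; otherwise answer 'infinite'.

infinite

The signature has at least one function symbol (h, arity 2) and at least one constant (p).
Iterating h gives infinitely many distinct ground terms: p, h(p, p), h(h(p, p), h(p, p)), ...
So the Herbrand universe is infinite.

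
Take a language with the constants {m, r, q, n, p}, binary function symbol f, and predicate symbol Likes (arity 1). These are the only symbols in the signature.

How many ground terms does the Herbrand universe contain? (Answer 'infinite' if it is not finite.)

infinite

The signature has at least one function symbol (f, arity 2) and at least one constant (m).
Iterating f gives infinitely many distinct ground terms: m, f(m, m), f(f(m, m), f(m, m)), ...
So the Herbrand universe is infinite.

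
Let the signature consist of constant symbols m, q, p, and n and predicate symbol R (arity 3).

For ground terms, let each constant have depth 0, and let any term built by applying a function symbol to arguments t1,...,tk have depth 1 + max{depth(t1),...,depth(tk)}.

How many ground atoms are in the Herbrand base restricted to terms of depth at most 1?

64

First count ground terms of depth ≤ 1.
With no function symbols every ground term is a constant, so there are exactly 4 ground terms at every depth bound.
N_0 = 4
N_1 = 4
So |H| = 4.
Ground atoms are formed by filling each argument slot of a predicate with a term from H, so an r-ary predicate gives |H|^r atoms:
  R: 4^3 = 64
Total ground atoms: 64.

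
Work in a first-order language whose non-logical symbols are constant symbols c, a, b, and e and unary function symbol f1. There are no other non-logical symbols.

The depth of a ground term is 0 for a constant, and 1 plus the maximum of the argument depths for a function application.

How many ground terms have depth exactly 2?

Let N_k count ground terms of depth at most k. Each non-constant term of depth ≤ k is some function symbol applied to depth-≤(k−1) arguments, giving N_k = 4 + N_{k-1}.
N_0 = 4
N_1 = 4 + 4 = 8
N_2 = 4 + 8 = 12
Terms of depth exactly 2: N_2 − N_1 = 12 − 8 = 4.

4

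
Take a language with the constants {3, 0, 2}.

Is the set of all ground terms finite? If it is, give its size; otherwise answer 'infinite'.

3

There are no function symbols, so every ground term is one of the 3 constants.
The Herbrand universe is {3, 0, 2}, which is finite with 3 elements.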